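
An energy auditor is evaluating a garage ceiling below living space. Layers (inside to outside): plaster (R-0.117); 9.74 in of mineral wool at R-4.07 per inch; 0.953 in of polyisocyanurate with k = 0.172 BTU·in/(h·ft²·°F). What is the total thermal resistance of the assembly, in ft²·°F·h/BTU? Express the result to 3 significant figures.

9.74 × 4.07 = 39.64
0.953/0.172 = 5.541
R_total = 0.117 + 39.64 + 5.541 = 45.3 ft²·°F·h/BTU

45.3 ft²·°F·h/BTU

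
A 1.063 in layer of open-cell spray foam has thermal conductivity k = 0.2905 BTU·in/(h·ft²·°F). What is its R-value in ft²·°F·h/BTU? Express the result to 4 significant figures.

R = L/k = 1.063/0.2905 = 3.6592 ft²·°F·h/BTU

3.659 ft²·°F·h/BTU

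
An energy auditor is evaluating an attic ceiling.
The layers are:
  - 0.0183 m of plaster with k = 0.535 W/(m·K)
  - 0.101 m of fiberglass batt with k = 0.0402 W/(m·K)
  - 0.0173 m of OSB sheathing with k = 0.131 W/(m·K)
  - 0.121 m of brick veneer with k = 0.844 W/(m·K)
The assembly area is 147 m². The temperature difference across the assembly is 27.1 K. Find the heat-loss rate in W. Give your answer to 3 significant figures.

1410 W

0.0183/0.535 = 0.03421
0.101/0.0402 = 2.512
0.0173/0.131 = 0.1321
0.121/0.844 = 0.1434
R_total = 0.03421 + 2.512 + 0.1321 + 0.1434 = 2.822 m²·K/W
Q = A·ΔT/R = 147 × 27.1 / 2.822 = 1412 W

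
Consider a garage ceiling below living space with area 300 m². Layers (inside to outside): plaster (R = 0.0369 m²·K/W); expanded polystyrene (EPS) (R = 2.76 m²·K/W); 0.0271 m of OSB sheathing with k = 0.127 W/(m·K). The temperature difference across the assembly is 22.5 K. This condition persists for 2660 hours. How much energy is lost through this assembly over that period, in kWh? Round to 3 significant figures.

5960 kWh

0.0271/0.127 = 0.2134
R_total = 0.0369 + 2.76 + 0.2134 = 3.01 m²·K/W
Q = 300 × 22.5 / 3.01 = 2242 W
E = 2242 W × 2660 h / 1000 = 5965 kWh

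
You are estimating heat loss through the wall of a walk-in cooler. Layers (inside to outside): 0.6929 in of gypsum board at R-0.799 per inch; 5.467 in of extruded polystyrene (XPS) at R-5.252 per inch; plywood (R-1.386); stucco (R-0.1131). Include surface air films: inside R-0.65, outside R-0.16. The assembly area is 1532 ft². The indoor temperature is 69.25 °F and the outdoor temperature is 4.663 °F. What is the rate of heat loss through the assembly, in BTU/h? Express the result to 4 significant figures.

3134 BTU/h

0.6929 × 0.799 = 0.55363
5.467 × 5.252 = 28.713
R_total = 0.65 + 0.55363 + 28.713 + 1.386 + 0.1131 + 0.16 = 31.575 ft²·°F·h/BTU
Q = A·ΔT/R = 1532 × (69.25 − 4.663) / 31.575 = 3133.7 BTU/h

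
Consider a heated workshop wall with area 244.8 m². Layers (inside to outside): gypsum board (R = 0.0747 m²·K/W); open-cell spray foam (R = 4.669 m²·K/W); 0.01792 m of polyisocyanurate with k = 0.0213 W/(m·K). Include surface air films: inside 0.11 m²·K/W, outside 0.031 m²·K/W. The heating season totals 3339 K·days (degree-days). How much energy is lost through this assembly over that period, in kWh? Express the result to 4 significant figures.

3426 kWh

0.01792/0.0213 = 0.84131
R_total = 0.11 + 0.0747 + 4.669 + 0.84131 + 0.031 = 5.726 m²·K/W
E = A × HDD × 24 / R / 1000 = 244.8 × 3339 × 24 / 5.726 / 1000 = 3426 kWh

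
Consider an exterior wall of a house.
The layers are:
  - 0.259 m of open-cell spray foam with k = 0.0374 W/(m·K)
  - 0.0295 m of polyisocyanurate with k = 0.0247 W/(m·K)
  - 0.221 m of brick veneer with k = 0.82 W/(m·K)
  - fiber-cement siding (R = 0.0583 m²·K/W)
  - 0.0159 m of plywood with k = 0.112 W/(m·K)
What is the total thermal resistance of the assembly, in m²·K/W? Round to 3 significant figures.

8.59 m²·K/W

0.259/0.0374 = 6.925
0.0295/0.0247 = 1.194
0.221/0.82 = 0.2695
0.0159/0.112 = 0.142
R_total = 6.925 + 1.194 + 0.2695 + 0.0583 + 0.142 = 8.589 m²·K/W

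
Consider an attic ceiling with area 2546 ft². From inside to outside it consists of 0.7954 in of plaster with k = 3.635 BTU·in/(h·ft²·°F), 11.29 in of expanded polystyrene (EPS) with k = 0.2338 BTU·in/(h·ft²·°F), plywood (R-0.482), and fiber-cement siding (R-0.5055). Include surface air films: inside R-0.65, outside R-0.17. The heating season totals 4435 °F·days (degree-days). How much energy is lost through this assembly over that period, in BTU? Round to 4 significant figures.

0.7954/3.635 = 0.21882
11.29/0.2338 = 48.289
R_total = 0.65 + 0.21882 + 48.289 + 0.482 + 0.5055 + 0.17 = 50.315 ft²·°F·h/BTU
E = A × HDD × 24 / R = 2546 × 4435 × 24 / 50.315 = 5385900 BTU

5386000 BTU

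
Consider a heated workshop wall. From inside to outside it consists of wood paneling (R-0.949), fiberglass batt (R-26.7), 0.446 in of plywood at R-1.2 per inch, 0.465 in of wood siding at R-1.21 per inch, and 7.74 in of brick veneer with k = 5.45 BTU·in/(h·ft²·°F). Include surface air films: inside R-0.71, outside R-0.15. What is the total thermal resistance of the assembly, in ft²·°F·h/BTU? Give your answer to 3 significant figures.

31.0 ft²·°F·h/BTU

0.446 × 1.2 = 0.5352
0.465 × 1.21 = 0.5626
7.74/5.45 = 1.42
R_total = 0.71 + 0.949 + 26.7 + 0.5352 + 0.5626 + 1.42 + 0.15 = 31.03 ft²·°F·h/BTU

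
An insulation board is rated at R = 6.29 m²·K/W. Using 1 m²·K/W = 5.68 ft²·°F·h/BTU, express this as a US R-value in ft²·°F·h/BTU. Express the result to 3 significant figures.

35.7 ft²·°F·h/BTU

R_US = 6.29 × 5.68 = 35.73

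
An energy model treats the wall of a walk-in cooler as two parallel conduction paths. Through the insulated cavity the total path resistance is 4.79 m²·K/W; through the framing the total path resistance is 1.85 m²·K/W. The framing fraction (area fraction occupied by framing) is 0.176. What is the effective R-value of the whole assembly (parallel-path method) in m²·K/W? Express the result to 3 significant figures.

3.74 m²·K/W

U_eff = 0.824/4.79 + 0.176/1.85 = 0.172 + 0.09514 = 0.2672
R_eff = 1/U_eff = 3.743 m²·K/W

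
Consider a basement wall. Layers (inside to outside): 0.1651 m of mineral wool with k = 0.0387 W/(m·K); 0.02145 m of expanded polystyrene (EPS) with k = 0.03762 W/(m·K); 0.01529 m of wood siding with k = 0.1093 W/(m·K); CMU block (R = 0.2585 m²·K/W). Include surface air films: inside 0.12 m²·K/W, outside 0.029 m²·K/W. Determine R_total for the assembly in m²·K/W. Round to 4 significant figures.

0.1651/0.0387 = 4.2661
0.02145/0.03762 = 0.57018
0.01529/0.1093 = 0.13989
R_total = 0.12 + 4.2661 + 0.57018 + 0.13989 + 0.2585 + 0.029 = 5.3837 m²·K/W

5.384 m²·K/W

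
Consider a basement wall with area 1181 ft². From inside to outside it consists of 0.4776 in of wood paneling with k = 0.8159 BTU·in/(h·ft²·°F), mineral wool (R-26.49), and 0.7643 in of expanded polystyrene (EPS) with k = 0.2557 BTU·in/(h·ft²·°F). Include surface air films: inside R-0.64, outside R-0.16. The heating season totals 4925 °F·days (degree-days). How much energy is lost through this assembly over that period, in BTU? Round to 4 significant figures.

4523000 BTU

0.4776/0.8159 = 0.58537
0.7643/0.2557 = 2.989
R_total = 0.64 + 0.58537 + 26.49 + 2.989 + 0.16 = 30.864 ft²·°F·h/BTU
E = A × HDD × 24 / R = 1181 × 4925 × 24 / 30.864 = 4522800 BTU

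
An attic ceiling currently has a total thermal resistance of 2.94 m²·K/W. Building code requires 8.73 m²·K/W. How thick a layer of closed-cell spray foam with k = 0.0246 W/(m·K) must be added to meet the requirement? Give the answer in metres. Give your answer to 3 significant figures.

ΔR = 8.73 − 2.94 = 5.79 m²·K/W
L = ΔR × k = 5.79 × 0.0246 = 0.1424 m

0.142 m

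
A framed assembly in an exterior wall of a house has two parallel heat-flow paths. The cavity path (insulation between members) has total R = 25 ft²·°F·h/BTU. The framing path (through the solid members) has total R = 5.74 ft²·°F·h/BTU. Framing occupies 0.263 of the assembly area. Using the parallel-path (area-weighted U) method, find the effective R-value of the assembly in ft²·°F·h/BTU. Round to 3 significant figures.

U_eff = 0.737/25 + 0.263/5.74 = 0.02948 + 0.04582 = 0.0753
R_eff = 1/U_eff = 13.28 ft²·°F·h/BTU

13.3 ft²·°F·h/BTU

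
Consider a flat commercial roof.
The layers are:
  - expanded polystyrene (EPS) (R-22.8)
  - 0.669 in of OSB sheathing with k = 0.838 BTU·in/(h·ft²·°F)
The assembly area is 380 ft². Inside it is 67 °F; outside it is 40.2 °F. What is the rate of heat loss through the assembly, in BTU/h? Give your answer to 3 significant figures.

0.669/0.838 = 0.7983
R_total = 22.8 + 0.7983 = 23.6 ft²·°F·h/BTU
Q = A·ΔT/R = 380 × (67 − 40.2) / 23.6 = 431.6 BTU/h

432 BTU/h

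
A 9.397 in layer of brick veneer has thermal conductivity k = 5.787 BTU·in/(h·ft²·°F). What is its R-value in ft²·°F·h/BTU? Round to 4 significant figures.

R = L/k = 9.397/5.787 = 1.6238 ft²·°F·h/BTU

1.624 ft²·°F·h/BTU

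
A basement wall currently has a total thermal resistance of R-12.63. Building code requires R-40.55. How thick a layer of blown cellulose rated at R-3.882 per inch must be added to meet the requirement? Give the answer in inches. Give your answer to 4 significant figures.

7.192 in

ΔR = 40.55 − 12.63 = 27.92 ft²·°F·h/BTU
L = ΔR / (R/in) = 27.92/3.882 = 7.1922 in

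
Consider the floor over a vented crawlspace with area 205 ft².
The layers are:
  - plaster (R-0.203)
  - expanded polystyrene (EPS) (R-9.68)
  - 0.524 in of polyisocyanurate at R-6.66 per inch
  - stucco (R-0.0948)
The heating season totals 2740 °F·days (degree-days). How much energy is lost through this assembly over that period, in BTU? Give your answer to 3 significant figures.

0.524 × 6.66 = 3.49
R_total = 0.203 + 9.68 + 3.49 + 0.0948 = 13.47 ft²·°F·h/BTU
E = A × HDD × 24 / R = 205 × 2740 × 24 / 13.47 = 1001000 BTU

1000000 BTU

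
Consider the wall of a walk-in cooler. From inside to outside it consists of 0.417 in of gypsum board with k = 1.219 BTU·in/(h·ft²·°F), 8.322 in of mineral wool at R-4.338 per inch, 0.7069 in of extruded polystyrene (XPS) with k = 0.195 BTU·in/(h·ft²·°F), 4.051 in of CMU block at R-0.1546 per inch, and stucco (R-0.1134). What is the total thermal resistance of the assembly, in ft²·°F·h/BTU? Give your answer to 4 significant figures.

40.81 ft²·°F·h/BTU

0.417/1.219 = 0.34208
8.322 × 4.338 = 36.101
0.7069/0.195 = 3.6251
4.051 × 0.1546 = 0.62628
R_total = 0.34208 + 36.101 + 3.6251 + 0.62628 + 0.1134 = 40.808 ft²·°F·h/BTU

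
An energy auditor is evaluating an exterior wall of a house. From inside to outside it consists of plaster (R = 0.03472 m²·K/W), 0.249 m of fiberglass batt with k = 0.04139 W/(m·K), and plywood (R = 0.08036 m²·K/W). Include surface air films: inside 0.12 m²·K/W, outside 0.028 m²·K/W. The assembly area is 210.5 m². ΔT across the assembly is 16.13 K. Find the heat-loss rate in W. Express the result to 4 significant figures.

540.7 W

0.249/0.04139 = 6.0159
R_total = 0.12 + 0.03472 + 6.0159 + 0.08036 + 0.028 = 6.279 m²·K/W
Q = A·ΔT/R = 210.5 × 16.13 / 6.279 = 540.75 W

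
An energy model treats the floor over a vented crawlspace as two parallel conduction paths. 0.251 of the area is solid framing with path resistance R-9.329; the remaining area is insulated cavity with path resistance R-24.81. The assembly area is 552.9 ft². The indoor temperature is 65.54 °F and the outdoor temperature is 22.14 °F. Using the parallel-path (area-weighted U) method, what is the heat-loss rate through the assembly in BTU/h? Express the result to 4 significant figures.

U_eff = 0.749/24.81 + 0.251/9.329 = 0.030189 + 0.026905 = 0.057095
R_eff = 1/U_eff = 17.515 ft²·°F·h/BTU
Q = 552.9 × (65.54 − 22.14) / 17.515 = 1370 BTU/h

1370 BTU/h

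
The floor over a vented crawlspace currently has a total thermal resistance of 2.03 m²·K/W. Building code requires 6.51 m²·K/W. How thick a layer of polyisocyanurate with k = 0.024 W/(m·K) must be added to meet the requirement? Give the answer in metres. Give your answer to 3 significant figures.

0.108 m

ΔR = 6.51 − 2.03 = 4.48 m²·K/W
L = ΔR × k = 4.48 × 0.024 = 0.1075 m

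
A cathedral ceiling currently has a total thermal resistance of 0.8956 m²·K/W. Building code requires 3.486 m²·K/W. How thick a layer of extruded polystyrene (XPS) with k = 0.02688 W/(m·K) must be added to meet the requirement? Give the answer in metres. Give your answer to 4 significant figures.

ΔR = 3.486 − 0.8956 = 2.5904 m²·K/W
L = ΔR × k = 2.5904 × 0.02688 = 0.06963 m

0.06963 m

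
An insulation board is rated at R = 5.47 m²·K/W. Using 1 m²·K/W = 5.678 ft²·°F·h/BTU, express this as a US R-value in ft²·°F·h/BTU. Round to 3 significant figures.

31.1 ft²·°F·h/BTU

R_US = 5.47 × 5.678 = 31.06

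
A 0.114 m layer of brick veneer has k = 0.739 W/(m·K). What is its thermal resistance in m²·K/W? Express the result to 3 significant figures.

R = L/k = 0.114/0.739 = 0.1543 m²·K/W

0.154 m²·K/W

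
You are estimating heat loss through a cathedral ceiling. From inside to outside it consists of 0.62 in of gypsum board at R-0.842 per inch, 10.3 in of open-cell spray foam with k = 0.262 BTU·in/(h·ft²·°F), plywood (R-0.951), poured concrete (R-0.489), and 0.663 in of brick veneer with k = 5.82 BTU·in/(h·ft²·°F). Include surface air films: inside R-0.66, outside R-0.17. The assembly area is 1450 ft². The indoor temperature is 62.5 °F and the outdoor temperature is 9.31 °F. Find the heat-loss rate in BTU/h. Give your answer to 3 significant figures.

0.62 × 0.842 = 0.522
10.3/0.262 = 39.31
0.663/5.82 = 0.1139
R_total = 0.66 + 0.522 + 39.31 + 0.951 + 0.489 + 0.1139 + 0.17 = 42.22 ft²·°F·h/BTU
Q = A·ΔT/R = 1450 × (62.5 − 9.31) / 42.22 = 1827 BTU/h

1830 BTU/h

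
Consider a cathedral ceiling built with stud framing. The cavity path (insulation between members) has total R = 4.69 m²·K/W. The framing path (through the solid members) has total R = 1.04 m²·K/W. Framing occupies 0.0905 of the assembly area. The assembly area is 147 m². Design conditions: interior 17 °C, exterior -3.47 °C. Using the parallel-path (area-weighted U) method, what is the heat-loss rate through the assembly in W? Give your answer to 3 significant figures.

U_eff = 0.9095/4.69 + 0.0905/1.04 = 0.1939 + 0.08702 = 0.2809
R_eff = 1/U_eff = 3.559 m²·K/W
Q = 147 × (17 − (-3.47)) / 3.559 = 845.4 W

845 W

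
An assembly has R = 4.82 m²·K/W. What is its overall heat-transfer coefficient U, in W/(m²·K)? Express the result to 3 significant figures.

U = 1/R = 1/4.82 = 0.2075

0.207 W/(m²·K)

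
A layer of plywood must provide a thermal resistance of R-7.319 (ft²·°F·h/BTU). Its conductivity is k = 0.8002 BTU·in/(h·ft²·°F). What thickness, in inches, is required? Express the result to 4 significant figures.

5.857 in

L = R × k = 7.319 × 0.8002 = 5.8567 in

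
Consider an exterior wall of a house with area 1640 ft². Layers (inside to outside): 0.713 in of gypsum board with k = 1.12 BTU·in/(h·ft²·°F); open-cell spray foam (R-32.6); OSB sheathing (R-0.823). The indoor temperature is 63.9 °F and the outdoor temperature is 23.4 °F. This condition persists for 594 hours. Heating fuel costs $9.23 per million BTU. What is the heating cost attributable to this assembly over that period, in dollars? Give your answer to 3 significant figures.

0.713/1.12 = 0.6366
R_total = 0.6366 + 32.6 + 0.823 = 34.06 ft²·°F·h/BTU
Q = 1640 × (63.9 − 23.4) / 34.06 = 1950 BTU/h
E = 1950 × 594 = 1158000 BTU
Cost = 1158000/10⁶ × 9.23 = $10.69

10.7 dollars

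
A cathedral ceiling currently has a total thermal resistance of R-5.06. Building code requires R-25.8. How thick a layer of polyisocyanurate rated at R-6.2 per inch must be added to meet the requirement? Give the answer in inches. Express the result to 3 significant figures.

ΔR = 25.8 − 5.06 = 20.74 ft²·°F·h/BTU
L = ΔR / (R/in) = 20.74/6.2 = 3.345 in

3.35 in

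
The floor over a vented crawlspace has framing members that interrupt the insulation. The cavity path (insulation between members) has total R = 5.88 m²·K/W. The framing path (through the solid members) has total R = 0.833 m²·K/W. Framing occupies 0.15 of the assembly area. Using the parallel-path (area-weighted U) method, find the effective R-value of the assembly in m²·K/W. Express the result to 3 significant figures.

U_eff = 0.85/5.88 + 0.15/0.833 = 0.1446 + 0.1801 = 0.3246
R_eff = 1/U_eff = 3.08 m²·K/W

3.08 m²·K/W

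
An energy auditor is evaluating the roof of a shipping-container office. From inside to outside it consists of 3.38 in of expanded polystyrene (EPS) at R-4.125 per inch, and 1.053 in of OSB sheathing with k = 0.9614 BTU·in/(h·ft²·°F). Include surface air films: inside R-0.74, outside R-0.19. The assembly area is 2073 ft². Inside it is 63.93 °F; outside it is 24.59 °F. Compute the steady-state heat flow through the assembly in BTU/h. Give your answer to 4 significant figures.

3.38 × 4.125 = 13.942
1.053/0.9614 = 1.0953
R_total = 0.74 + 13.942 + 1.0953 + 0.19 = 15.968 ft²·°F·h/BTU
Q = A·ΔT/R = 2073 × (63.93 − 24.59) / 15.968 = 5107.3 BTU/h

5107 BTU/h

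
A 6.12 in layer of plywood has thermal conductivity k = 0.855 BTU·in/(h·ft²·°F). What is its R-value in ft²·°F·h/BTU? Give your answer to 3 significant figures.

R = L/k = 6.12/0.855 = 7.158 ft²·°F·h/BTU

7.16 ft²·°F·h/BTU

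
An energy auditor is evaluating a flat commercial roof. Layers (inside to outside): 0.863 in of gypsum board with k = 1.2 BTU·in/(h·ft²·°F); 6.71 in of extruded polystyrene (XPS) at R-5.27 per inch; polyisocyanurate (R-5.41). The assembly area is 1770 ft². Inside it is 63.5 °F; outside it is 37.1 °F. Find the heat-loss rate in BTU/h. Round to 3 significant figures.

0.863/1.2 = 0.7192
6.71 × 5.27 = 35.36
R_total = 0.7192 + 35.36 + 5.41 = 41.49 ft²·°F·h/BTU
Q = A·ΔT/R = 1770 × (63.5 − 37.1) / 41.49 = 1126 BTU/h

1130 BTU/h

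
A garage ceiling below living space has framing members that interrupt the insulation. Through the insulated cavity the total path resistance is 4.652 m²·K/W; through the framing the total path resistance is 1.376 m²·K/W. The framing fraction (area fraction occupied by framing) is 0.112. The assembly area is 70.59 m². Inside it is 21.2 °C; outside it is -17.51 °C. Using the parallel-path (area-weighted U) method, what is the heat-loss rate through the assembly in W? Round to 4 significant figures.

744.0 W

U_eff = 0.888/4.652 + 0.112/1.376 = 0.19089 + 0.081395 = 0.27228
R_eff = 1/U_eff = 3.6727 m²·K/W
Q = 70.59 × (21.2 − (-17.51)) / 3.6727 = 744.02 W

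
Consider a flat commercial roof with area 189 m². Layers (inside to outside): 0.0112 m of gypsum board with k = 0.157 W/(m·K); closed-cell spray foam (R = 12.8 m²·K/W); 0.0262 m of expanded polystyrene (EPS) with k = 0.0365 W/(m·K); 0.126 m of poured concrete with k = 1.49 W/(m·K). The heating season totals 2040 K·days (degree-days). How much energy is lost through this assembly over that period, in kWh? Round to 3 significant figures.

677 kWh

0.0112/0.157 = 0.07134
0.0262/0.0365 = 0.7178
0.126/1.49 = 0.08456
R_total = 0.07134 + 12.8 + 0.7178 + 0.08456 = 13.67 m²·K/W
E = A × HDD × 24 / R / 1000 = 189 × 2040 × 24 / 13.67 / 1000 = 676.7 kWh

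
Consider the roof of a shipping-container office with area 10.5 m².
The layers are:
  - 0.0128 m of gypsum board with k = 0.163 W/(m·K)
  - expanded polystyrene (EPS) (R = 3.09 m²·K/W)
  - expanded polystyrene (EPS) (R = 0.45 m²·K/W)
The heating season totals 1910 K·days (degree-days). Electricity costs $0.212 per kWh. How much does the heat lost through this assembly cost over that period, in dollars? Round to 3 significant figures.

0.0128/0.163 = 0.07853
R_total = 0.07853 + 3.09 + 0.45 = 3.619 m²·K/W
E = A × HDD × 24 / R / 1000 = 10.5 × 1910 × 24 / 3.619 / 1000 = 133 kWh
Cost = 133 × 0.212 = $28.2

28.2 dollars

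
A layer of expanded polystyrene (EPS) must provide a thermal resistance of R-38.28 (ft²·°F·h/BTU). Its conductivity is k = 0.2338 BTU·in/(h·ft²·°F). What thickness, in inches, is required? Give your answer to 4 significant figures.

8.950 in

L = R × k = 38.28 × 0.2338 = 8.9499 in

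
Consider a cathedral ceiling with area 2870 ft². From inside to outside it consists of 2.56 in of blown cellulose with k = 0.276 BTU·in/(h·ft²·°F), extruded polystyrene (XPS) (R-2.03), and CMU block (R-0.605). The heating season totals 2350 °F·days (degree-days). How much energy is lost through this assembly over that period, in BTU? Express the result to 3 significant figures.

2.56/0.276 = 9.275
R_total = 9.275 + 2.03 + 0.605 = 11.91 ft²·°F·h/BTU
E = A × HDD × 24 / R = 2870 × 2350 × 24 / 11.91 = 13590000 BTU

13600000 BTU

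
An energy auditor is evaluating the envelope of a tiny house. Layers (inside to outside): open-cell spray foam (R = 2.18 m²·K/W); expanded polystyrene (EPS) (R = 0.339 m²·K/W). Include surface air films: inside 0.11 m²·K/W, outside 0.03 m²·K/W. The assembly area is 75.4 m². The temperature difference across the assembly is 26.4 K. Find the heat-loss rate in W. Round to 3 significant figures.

749 W

R_total = 0.11 + 2.18 + 0.339 + 0.03 = 2.659 m²·K/W
Q = A·ΔT/R = 75.4 × 26.4 / 2.659 = 748.6 W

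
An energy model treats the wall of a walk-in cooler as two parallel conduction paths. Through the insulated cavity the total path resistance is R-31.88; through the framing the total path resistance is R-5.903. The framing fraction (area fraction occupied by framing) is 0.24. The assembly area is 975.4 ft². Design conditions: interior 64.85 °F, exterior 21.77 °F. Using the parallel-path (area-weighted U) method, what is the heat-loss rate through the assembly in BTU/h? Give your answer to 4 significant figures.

2710 BTU/h

U_eff = 0.76/31.88 + 0.24/5.903 = 0.023839 + 0.040657 = 0.064497
R_eff = 1/U_eff = 15.505 ft²·°F·h/BTU
Q = 975.4 × (64.85 − 21.77) / 15.505 = 2710.2 BTU/h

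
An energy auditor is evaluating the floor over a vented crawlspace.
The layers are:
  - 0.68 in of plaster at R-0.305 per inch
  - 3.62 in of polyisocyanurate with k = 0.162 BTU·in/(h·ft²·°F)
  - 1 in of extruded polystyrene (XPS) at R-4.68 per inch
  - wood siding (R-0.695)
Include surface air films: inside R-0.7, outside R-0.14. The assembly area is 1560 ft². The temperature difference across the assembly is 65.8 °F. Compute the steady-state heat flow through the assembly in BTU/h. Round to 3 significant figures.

0.68 × 0.305 = 0.2074
3.62/0.162 = 22.35
1 × 4.68 = 4.68
R_total = 0.7 + 0.2074 + 22.35 + 4.68 + 0.695 + 0.14 = 28.77 ft²·°F·h/BTU
Q = A·ΔT/R = 1560 × 65.8 / 28.77 = 3568 BTU/h

3570 BTU/h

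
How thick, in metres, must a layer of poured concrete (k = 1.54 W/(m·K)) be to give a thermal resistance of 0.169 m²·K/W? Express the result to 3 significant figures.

0.260 m

L = R·k = 0.169 × 1.54 = 0.2603 m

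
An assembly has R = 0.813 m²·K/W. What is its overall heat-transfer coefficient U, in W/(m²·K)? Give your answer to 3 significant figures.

1.23 W/(m²·K)

U = 1/R = 1/0.813 = 1.23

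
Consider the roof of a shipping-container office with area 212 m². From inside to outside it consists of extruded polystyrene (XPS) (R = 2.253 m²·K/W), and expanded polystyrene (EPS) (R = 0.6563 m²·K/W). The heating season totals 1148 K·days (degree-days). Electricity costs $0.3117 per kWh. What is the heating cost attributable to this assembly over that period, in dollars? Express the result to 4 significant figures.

R_total = 2.253 + 0.6563 = 2.9093 m²·K/W
E = A × HDD × 24 / R / 1000 = 212 × 1148 × 24 / 2.9093 / 1000 = 2007.7 kWh
Cost = 2007.7 × 0.3117 = $625.8

625.8 dollars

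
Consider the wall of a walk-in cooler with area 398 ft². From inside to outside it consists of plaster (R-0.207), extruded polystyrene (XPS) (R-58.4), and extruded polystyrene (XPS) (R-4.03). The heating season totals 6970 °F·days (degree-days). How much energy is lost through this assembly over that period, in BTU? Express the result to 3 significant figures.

1060000 BTU

R_total = 0.207 + 58.4 + 4.03 = 62.64 ft²·°F·h/BTU
E = A × HDD × 24 / R = 398 × 6970 × 24 / 62.64 = 1063000 BTU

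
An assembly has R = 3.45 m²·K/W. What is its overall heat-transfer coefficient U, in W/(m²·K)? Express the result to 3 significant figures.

0.290 W/(m²·K)

U = 1/R = 1/3.45 = 0.2899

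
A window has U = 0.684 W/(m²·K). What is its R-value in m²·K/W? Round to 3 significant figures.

R = 1/U = 1/0.684 = 1.462

1.46 m²·K/W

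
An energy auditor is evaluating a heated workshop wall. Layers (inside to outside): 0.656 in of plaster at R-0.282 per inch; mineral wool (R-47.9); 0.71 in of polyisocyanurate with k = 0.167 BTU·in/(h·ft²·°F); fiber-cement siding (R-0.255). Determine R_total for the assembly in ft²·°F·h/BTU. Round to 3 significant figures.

52.6 ft²·°F·h/BTU

0.656 × 0.282 = 0.185
0.71/0.167 = 4.251
R_total = 0.185 + 47.9 + 4.251 + 0.255 = 52.59 ft²·°F·h/BTU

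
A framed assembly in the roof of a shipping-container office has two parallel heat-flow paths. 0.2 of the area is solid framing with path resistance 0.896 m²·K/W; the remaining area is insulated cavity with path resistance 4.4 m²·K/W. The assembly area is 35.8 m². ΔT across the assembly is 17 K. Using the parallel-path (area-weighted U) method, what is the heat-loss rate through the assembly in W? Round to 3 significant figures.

U_eff = 0.8/4.4 + 0.2/0.896 = 0.1818 + 0.2232 = 0.405
R_eff = 1/U_eff = 2.469 m²·K/W
Q = 35.8 × 17 / 2.469 = 246.5 W

247 W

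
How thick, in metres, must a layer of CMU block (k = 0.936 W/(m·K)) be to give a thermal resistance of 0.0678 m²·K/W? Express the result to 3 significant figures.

L = R·k = 0.0678 × 0.936 = 0.06346 m

0.0635 m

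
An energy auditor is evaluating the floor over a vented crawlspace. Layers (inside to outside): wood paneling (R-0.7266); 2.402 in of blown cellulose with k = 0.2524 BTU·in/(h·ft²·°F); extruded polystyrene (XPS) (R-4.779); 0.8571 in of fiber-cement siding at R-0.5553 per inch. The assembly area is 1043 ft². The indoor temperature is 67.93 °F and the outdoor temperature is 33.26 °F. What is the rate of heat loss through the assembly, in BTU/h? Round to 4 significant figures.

2333 BTU/h

2.402/0.2524 = 9.5166
0.8571 × 0.5553 = 0.47595
R_total = 0.7266 + 9.5166 + 4.779 + 0.47595 = 15.498 ft²·°F·h/BTU
Q = A·ΔT/R = 1043 × (67.93 − 33.26) / 15.498 = 2333.2 BTU/h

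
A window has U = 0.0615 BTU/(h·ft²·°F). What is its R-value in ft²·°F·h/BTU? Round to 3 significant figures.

16.3 ft²·°F·h/BTU

R = 1/U = 1/0.0615 = 16.26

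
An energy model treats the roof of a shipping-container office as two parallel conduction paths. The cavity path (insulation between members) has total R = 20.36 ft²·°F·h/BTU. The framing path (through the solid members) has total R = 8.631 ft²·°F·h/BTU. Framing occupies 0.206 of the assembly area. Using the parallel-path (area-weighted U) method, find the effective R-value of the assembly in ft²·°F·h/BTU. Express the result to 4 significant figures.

U_eff = 0.794/20.36 + 0.206/8.631 = 0.038998 + 0.023867 = 0.062865
R_eff = 1/U_eff = 15.907 ft²·°F·h/BTU

15.91 ft²·°F·h/BTU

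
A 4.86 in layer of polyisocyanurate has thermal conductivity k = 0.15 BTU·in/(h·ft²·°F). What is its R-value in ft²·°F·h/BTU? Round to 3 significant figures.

R = L/k = 4.86/0.15 = 32.4 ft²·°F·h/BTU

32.4 ft²·°F·h/BTU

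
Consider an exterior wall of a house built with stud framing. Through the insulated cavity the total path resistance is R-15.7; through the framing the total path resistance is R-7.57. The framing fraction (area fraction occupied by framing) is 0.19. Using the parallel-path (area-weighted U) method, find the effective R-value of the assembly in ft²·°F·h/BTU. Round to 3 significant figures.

U_eff = 0.81/15.7 + 0.19/7.57 = 0.05159 + 0.0251 = 0.07669
R_eff = 1/U_eff = 13.04 ft²·°F·h/BTU

13.0 ft²·°F·h/BTU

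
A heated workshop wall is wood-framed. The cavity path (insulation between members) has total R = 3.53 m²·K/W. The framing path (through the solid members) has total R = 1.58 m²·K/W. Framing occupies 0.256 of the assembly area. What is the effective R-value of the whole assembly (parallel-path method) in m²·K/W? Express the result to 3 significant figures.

U_eff = 0.744/3.53 + 0.256/1.58 = 0.2108 + 0.162 = 0.3728
R_eff = 1/U_eff = 2.682 m²·K/W

2.68 m²·K/W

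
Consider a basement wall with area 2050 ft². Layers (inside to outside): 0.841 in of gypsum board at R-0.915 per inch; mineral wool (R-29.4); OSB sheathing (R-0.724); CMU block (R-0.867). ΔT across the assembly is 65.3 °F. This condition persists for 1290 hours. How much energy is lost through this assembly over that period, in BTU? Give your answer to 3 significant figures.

5440000 BTU

0.841 × 0.915 = 0.7695
R_total = 0.7695 + 29.4 + 0.724 + 0.867 = 31.76 ft²·°F·h/BTU
Q = 2050 × 65.3 / 31.76 = 4215 BTU/h
E = 4215 × 1290 = 5437000 BTU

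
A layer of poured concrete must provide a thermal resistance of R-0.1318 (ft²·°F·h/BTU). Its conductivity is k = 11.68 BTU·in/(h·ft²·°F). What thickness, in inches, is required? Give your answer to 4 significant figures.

1.539 in

L = R × k = 0.1318 × 11.68 = 1.5394 in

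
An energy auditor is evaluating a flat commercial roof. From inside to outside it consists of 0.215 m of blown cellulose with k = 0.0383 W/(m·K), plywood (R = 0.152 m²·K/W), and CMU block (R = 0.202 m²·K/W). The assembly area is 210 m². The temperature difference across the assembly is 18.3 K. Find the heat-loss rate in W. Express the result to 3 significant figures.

0.215/0.0383 = 5.614
R_total = 5.614 + 0.152 + 0.202 = 5.968 m²·K/W
Q = A·ΔT/R = 210 × 18.3 / 5.968 = 644 W

644 W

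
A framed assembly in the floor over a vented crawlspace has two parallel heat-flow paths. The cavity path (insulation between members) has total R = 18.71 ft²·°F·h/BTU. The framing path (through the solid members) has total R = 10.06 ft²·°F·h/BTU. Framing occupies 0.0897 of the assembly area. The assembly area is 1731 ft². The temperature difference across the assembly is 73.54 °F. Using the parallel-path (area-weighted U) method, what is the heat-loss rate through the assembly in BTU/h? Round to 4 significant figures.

U_eff = 0.9103/18.71 + 0.0897/10.06 = 0.048653 + 0.0089165 = 0.05757
R_eff = 1/U_eff = 17.37 ft²·°F·h/BTU
Q = 1731 × 73.54 / 17.37 = 7328.5 BTU/h

7328 BTU/h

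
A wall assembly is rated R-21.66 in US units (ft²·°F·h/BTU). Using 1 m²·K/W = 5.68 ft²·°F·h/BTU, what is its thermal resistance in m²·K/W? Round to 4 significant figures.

3.813 m²·K/W

R_SI = 21.66/5.68 = 3.8134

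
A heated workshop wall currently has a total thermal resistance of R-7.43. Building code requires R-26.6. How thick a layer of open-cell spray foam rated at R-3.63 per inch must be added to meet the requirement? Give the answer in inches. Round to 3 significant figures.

5.28 in

ΔR = 26.6 − 7.43 = 19.17 ft²·°F·h/BTU
L = ΔR / (R/in) = 19.17/3.63 = 5.281 in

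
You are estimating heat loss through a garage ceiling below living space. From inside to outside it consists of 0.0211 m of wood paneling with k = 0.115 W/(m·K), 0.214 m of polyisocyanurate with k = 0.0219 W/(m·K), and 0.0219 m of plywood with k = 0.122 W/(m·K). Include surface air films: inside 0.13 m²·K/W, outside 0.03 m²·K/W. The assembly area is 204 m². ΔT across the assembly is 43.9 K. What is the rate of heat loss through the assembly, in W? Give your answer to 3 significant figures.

870 W

0.0211/0.115 = 0.1835
0.214/0.0219 = 9.772
0.0219/0.122 = 0.1795
R_total = 0.13 + 0.1835 + 9.772 + 0.1795 + 0.03 = 10.29 m²·K/W
Q = A·ΔT/R = 204 × 43.9 / 10.29 = 869.9 W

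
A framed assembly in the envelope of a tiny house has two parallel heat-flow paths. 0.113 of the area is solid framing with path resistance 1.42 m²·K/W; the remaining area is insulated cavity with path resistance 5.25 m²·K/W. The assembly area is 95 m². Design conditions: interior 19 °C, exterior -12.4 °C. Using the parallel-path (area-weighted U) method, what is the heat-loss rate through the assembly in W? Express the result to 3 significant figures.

741 W

U_eff = 0.887/5.25 + 0.113/1.42 = 0.169 + 0.07958 = 0.2485
R_eff = 1/U_eff = 4.024 m²·K/W
Q = 95 × (19 − (-12.4)) / 4.024 = 741.4 W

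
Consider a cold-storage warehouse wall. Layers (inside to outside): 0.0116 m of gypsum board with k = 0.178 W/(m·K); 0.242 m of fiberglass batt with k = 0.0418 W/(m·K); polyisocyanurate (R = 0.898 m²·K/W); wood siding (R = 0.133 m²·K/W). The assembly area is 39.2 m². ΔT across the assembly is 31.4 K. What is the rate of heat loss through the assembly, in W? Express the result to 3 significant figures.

179 W

0.0116/0.178 = 0.06517
0.242/0.0418 = 5.789
R_total = 0.06517 + 5.789 + 0.898 + 0.133 = 6.886 m²·K/W
Q = A·ΔT/R = 39.2 × 31.4 / 6.886 = 178.8 W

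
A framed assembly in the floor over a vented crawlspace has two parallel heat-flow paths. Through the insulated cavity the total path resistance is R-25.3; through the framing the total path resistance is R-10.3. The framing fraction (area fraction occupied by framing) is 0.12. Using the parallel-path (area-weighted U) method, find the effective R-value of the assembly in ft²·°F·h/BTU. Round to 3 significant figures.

21.5 ft²·°F·h/BTU

U_eff = 0.88/25.3 + 0.12/10.3 = 0.03478 + 0.01165 = 0.04643
R_eff = 1/U_eff = 21.54 ft²·°F·h/BTU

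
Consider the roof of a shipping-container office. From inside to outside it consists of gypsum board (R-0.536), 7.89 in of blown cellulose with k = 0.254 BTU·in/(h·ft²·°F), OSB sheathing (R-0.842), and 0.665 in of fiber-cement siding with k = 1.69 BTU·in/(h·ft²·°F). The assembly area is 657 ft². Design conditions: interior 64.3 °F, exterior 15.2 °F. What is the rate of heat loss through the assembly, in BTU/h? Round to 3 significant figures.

7.89/0.254 = 31.06
0.665/1.69 = 0.3935
R_total = 0.536 + 31.06 + 0.842 + 0.3935 = 32.83 ft²·°F·h/BTU
Q = A·ΔT/R = 657 × (64.3 − 15.2) / 32.83 = 982.5 BTU/h

982 BTU/h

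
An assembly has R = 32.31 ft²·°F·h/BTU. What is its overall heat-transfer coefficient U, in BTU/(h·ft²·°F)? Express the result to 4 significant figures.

U = 1/R = 1/32.31 = 0.03095

0.03095 BTU/(h·ft²·°F)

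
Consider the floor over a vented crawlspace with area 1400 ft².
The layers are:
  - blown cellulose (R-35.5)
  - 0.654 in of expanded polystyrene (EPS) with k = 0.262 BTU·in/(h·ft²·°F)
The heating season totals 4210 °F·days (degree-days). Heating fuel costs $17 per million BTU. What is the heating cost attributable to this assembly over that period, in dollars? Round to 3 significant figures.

0.654/0.262 = 2.496
R_total = 35.5 + 2.496 = 38 ft²·°F·h/BTU
E = A × HDD × 24 / R = 1400 × 4210 × 24 / 38 = 3723000 BTU
Cost = 3723000/10⁶ × 17 = $63.29

63.3 dollars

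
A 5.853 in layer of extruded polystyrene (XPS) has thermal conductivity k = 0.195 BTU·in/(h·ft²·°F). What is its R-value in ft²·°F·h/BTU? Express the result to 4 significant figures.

30.02 ft²·°F·h/BTU

R = L/k = 5.853/0.195 = 30.015 ft²·°F·h/BTU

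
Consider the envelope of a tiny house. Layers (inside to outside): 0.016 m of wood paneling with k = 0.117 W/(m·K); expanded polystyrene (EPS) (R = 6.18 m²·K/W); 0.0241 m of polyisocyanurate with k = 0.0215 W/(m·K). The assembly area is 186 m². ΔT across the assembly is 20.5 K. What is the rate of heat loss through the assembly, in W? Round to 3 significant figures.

513 W

0.016/0.117 = 0.1368
0.0241/0.0215 = 1.121
R_total = 0.1368 + 6.18 + 1.121 = 7.438 m²·K/W
Q = A·ΔT/R = 186 × 20.5 / 7.438 = 512.7 W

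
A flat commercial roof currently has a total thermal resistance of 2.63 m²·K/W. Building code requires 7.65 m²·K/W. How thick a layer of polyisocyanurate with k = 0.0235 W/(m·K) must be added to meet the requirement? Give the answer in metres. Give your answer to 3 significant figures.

ΔR = 7.65 − 2.63 = 5.02 m²·K/W
L = ΔR × k = 5.02 × 0.0235 = 0.118 m

0.118 m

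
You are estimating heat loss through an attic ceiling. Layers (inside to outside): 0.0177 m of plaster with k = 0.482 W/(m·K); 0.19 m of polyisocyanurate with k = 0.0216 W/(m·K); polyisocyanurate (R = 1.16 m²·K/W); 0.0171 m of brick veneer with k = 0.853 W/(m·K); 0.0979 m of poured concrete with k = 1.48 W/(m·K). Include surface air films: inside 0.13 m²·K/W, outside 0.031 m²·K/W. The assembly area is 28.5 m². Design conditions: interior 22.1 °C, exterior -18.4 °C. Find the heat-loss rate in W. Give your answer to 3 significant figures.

0.0177/0.482 = 0.03672
0.19/0.0216 = 8.796
0.0171/0.853 = 0.02005
0.0979/1.48 = 0.06615
R_total = 0.13 + 0.03672 + 8.796 + 1.16 + 0.02005 + 0.06615 + 0.031 = 10.24 m²·K/W
Q = A·ΔT/R = 28.5 × (22.1 − (-18.4)) / 10.24 = 112.7 W

113 W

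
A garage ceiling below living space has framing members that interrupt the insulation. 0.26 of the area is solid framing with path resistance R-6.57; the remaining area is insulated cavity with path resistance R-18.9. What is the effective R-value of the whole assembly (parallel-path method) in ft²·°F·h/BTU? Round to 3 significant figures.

U_eff = 0.74/18.9 + 0.26/6.57 = 0.03915 + 0.03957 = 0.07873
R_eff = 1/U_eff = 12.7 ft²·°F·h/BTU

12.7 ft²·°F·h/BTU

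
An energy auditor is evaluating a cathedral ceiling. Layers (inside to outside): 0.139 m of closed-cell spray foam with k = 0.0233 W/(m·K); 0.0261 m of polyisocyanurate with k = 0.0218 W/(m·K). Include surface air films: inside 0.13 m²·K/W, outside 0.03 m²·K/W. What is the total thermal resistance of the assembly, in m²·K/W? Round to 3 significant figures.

7.32 m²·K/W

0.139/0.0233 = 5.966
0.0261/0.0218 = 1.197
R_total = 0.13 + 5.966 + 1.197 + 0.03 = 7.323 m²·K/W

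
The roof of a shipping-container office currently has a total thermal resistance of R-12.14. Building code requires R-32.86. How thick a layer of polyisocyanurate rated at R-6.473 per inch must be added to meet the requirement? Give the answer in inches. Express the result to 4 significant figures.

ΔR = 32.86 − 12.14 = 20.72 ft²·°F·h/BTU
L = ΔR / (R/in) = 20.72/6.473 = 3.201 in

3.201 in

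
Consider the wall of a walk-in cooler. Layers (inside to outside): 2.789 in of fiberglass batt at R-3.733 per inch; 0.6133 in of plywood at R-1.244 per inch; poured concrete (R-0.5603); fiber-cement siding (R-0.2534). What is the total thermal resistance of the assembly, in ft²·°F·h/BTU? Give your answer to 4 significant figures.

11.99 ft²·°F·h/BTU

2.789 × 3.733 = 10.411
0.6133 × 1.244 = 0.76295
R_total = 10.411 + 0.76295 + 0.5603 + 0.2534 = 11.988 ft²·°F·h/BTU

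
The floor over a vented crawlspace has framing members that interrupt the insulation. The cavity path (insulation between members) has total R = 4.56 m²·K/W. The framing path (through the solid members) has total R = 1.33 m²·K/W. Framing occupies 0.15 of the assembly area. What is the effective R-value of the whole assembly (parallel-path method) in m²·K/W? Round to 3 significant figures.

3.34 m²·K/W

U_eff = 0.85/4.56 + 0.15/1.33 = 0.1864 + 0.1128 = 0.2992
R_eff = 1/U_eff = 3.342 m²·K/W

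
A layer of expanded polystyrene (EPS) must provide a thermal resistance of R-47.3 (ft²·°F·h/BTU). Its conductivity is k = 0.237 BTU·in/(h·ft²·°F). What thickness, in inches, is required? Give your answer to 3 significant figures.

L = R × k = 47.3 × 0.237 = 11.21 in

11.2 in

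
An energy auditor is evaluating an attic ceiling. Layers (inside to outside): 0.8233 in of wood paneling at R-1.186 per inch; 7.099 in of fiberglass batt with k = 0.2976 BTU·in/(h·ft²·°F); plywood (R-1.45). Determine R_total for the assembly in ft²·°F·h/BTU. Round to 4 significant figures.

26.28 ft²·°F·h/BTU

0.8233 × 1.186 = 0.97643
7.099/0.2976 = 23.854
R_total = 0.97643 + 23.854 + 1.45 = 26.281 ft²·°F·h/BTU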